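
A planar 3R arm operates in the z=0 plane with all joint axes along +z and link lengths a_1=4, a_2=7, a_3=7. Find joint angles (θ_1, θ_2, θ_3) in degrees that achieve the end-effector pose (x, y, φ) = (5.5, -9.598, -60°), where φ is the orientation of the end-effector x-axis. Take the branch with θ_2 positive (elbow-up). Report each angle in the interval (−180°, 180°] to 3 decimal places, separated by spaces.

wrist centre = target − a_3·(cos φ, sin φ) = (2.0000, -3.5358)
cos θ_2 = (16.5020−4²−7²)/(2·4·7) = -0.8660; θ_2 = 150.0011° (elbow-up)
β = atan2(-3.5358,2.0000) = -60.5058°; ψ = atan2(3.4999,-2.0622) = 120.5080°
θ_1 = β − ψ = -181.0138°
θ_3 = φ − θ_1 − θ_2 = -28.9873° (wrapped to (-180°,180°])

178.986 150.001 -28.987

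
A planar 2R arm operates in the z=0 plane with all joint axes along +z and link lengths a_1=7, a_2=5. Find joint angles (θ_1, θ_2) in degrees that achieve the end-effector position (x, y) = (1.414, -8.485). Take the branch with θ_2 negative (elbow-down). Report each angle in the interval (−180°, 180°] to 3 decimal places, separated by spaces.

-45.000 -90.004

cos θ_2 = (73.9946−7²−5²)/(2·7·5) = -0.0001; θ_2 = -90.0044° (elbow-down)
β = atan2(-8.4850,1.4140) = -80.5388°; ψ = atan2(-5.0000,6.9996) = -35.5392°
θ_1 = β − ψ = -44.9996°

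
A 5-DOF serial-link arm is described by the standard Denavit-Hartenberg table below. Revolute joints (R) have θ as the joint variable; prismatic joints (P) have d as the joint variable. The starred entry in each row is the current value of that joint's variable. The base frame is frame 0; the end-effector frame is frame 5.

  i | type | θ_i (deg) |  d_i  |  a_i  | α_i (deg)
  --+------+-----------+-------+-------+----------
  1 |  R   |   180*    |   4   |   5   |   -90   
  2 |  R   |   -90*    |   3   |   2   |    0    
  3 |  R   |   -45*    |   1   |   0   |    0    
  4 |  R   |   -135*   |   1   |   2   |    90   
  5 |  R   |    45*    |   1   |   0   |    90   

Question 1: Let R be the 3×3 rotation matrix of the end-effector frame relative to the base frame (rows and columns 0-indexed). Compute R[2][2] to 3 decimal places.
End-effector z-axis (col 2 of R) = (0.0000,0.7071,-0.7071)
R[2][2] = -0.7071

-0.707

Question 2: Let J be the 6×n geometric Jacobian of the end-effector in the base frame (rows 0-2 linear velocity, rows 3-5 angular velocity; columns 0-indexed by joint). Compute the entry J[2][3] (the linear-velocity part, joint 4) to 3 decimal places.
axis z_3 = (-0.0000,-1.0000,0.0000); lever o_n−o_3 = (-1.0000,-1.0000,-2.0000)
cross product → J_v[:, 3] = (2.0000,-0.0000,-1.0000)
J_ω[:, 3] = z_3
entry J[2][3] = -1.0000

-1.000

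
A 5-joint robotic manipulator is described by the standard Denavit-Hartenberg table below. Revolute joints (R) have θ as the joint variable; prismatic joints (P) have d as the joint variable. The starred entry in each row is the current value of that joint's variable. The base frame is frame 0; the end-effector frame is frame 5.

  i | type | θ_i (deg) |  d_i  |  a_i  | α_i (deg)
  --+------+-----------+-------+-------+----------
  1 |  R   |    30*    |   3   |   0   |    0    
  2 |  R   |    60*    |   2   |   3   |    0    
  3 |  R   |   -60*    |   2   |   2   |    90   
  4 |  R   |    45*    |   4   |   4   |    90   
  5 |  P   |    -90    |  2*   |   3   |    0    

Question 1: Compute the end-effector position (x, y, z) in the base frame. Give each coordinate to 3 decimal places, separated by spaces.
after link 1: o_1 = (0.0000, 0.0000, 3.0000)
after link 2: o_2 = (0.0000, 3.0000, 5.0000)
after link 3: o_3 = (1.7321, 4.0000, 7.0000)
after link 4: o_4 = (6.1815, 1.9501, 9.8284)
after link 5: o_5 = (5.9063, 5.2553, 8.4142)

5.906 5.255 8.414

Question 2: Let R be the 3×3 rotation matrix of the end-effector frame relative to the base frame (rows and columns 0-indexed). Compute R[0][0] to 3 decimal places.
End-effector x-axis (col 0 of R) = (-0.5000,0.8660,-0.0000)
R[0][0] = -0.5000

-0.500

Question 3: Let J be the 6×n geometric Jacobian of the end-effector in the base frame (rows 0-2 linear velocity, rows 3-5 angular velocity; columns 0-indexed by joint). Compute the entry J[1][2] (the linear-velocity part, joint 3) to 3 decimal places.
axis z_2 = (0.0000,0.0000,1.0000); lever o_n−o_2 = (5.9063,2.2553,3.4142)
cross product → J_v[:, 2] = (-2.2553,5.9063,0.0000)
J_ω[:, 2] = z_2
entry J[1][2] = 5.9063

5.906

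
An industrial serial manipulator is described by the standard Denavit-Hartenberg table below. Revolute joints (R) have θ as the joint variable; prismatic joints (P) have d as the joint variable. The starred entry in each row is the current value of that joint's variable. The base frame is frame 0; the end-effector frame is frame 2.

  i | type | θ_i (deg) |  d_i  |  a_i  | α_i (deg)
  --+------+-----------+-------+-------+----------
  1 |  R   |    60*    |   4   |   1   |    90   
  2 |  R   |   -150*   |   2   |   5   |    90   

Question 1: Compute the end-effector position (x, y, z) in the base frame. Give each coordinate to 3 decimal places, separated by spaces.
after link 1: o_1 = (0.5000, 0.8660, 4.0000)
after link 2: o_2 = (0.0670, -3.8840, 1.5000)

0.067 -3.884 1.500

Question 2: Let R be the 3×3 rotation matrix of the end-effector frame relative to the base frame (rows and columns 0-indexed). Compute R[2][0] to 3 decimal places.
End-effector x-axis (col 0 of R) = (-0.4330,-0.7500,-0.5000)
R[2][0] = -0.5000

-0.500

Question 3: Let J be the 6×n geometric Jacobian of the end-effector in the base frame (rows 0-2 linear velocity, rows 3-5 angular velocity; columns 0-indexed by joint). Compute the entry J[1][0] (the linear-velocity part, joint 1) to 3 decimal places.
axis z_0 = ẑ; lever o_n−o_0 = (0.0670,-3.8840,1.5000)
cross product → J_v[:, 0] = (3.8840,0.0670,-0.0000)
J_ω[:, 0] = z_0
entry J[1][0] = 0.0670

0.067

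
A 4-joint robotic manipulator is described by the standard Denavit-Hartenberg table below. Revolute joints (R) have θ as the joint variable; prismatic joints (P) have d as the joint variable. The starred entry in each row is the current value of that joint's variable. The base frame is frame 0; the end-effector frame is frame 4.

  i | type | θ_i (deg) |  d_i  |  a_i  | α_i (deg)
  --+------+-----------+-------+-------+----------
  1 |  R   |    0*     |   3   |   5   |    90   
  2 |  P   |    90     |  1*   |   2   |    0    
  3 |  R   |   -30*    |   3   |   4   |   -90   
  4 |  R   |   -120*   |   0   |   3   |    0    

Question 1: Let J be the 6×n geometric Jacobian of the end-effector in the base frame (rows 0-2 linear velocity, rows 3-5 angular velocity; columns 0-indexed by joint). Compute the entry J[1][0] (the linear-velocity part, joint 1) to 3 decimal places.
axis z_0 = ẑ; lever o_n−o_0 = (6.2500,-6.5981,7.1651)
cross product → J_v[:, 0] = (6.5981,6.2500,-0.0000)
J_ω[:, 0] = z_0
entry J[1][0] = 6.2500

6.250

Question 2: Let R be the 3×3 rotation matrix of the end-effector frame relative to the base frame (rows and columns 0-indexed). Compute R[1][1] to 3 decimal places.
End-effector y-axis (col 1 of R) = (0.4330,-0.5000,0.7500)
R[1][1] = -0.5000

-0.500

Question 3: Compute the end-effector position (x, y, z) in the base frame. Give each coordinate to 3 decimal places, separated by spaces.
6.250 -6.598 7.165

after link 1: o_1 = (5.0000, 0.0000, 3.0000)
after link 2: o_2 = (5.0000, -1.0000, 5.0000)
after link 3: o_3 = (7.0000, -4.0000, 8.4641)
after link 4: o_4 = (6.2500, -6.5981, 7.1651)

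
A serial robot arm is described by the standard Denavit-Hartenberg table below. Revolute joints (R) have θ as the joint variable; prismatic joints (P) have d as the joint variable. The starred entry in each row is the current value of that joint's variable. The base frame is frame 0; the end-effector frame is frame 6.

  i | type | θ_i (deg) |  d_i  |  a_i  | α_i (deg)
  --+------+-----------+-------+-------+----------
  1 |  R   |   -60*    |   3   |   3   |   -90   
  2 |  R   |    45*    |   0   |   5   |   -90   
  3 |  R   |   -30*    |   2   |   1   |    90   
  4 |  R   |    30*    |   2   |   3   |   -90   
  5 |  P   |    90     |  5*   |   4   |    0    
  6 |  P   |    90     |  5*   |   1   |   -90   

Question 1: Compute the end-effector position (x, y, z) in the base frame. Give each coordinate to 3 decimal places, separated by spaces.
after link 1: o_1 = (1.5000, -2.5981, 3.0000)
after link 2: o_2 = (3.2678, -5.6599, -0.5355)
after link 3: o_3 = (3.2999, -4.7155, -2.5621)
after link 4: o_4 = (5.8365, -3.0469, -4.5067)
after link 5: o_5 = (0.1646, -2.6512, -7.4518)
after link 6: o_6 = (-3.6777, 0.6379, -8.0989)

-3.678 0.638 -8.099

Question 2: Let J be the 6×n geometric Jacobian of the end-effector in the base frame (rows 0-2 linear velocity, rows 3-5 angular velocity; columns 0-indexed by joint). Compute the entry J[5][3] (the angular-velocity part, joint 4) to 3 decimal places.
axis z_3 = (0.5732,0.7392,0.3536); lever o_n−o_3 = (-6.9775,5.3534,-5.5367)
cross product → J_v[:, 3] = (-5.9855,0.7069,8.2265)
J_ω[:, 3] = z_3
entry J[5][3] = 0.3536

0.354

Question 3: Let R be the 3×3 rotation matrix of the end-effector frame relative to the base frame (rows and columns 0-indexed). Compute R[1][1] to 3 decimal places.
-0.670

End-effector y-axis (col 1 of R) = (0.6758,-0.6705,0.3062)
R[1][1] = -0.6705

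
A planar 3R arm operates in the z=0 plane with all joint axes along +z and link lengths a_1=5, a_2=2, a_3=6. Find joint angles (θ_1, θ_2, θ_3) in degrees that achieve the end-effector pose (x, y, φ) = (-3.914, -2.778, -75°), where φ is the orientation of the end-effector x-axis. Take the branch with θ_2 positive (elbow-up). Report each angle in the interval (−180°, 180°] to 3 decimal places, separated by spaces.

wrist centre = target − a_3·(cos φ, sin φ) = (-5.4669, 3.0176)
cos θ_2 = (38.9928−5²−2²)/(2·5·2) = 0.4996; θ_2 = 60.0238° (elbow-up)
β = atan2(3.0176,-5.4669) = 151.1028°; ψ = atan2(1.7325,5.9993) = 16.1076°
θ_1 = β − ψ = 134.9951°
θ_3 = φ − θ_1 − θ_2 = 89.9810° (wrapped to (-180°,180°])

134.995 60.024 89.981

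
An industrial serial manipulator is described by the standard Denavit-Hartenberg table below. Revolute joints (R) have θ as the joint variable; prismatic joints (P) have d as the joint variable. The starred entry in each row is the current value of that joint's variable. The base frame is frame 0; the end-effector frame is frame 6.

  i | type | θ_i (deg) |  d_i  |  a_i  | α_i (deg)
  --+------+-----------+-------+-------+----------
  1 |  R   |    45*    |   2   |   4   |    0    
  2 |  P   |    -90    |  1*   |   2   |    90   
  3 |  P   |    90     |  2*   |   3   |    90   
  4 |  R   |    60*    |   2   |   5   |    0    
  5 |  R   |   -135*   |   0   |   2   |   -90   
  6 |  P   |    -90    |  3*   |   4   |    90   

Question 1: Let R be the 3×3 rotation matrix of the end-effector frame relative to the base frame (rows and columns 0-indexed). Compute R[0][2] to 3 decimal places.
-0.683

End-effector z-axis (col 2 of R) = (-0.6830,-0.6830,-0.2588)
R[0][2] = -0.6830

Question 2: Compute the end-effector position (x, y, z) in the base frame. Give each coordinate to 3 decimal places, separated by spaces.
4.826 -6.488 11.915

after link 1: o_1 = (2.8284, 2.8284, 2.0000)
after link 2: o_2 = (4.2426, 1.4142, 3.0000)
after link 3: o_3 = (2.8284, -0.0000, 6.0000)
after link 4: o_4 = (1.1808, -4.4761, 8.5000)
after link 5: o_5 = (2.5468, -3.1101, 9.0176)
after link 6: o_6 = (4.8262, -6.4875, 11.9154)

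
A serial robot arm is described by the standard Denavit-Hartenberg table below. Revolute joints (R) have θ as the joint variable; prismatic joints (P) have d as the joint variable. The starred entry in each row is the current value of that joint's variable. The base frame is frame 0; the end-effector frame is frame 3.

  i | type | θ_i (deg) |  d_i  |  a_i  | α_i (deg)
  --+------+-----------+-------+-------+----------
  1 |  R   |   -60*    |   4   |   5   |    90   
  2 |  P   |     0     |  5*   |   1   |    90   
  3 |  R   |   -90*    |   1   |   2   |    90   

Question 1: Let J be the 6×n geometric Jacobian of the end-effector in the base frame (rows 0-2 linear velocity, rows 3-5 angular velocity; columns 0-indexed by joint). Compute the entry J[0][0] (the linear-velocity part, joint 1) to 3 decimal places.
axis z_0 = ẑ; lever o_n−o_0 = (0.4019,-6.6962,3.0000)
cross product → J_v[:, 0] = (6.6962,0.4019,-0.0000)
J_ω[:, 0] = z_0
entry J[0][0] = 6.6962

6.696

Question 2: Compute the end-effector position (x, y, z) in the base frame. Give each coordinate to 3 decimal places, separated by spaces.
after link 1: o_1 = (2.5000, -4.3301, 4.0000)
after link 2: o_2 = (-1.3301, -7.6962, 4.0000)
after link 3: o_3 = (0.4019, -6.6962, 3.0000)

0.402 -6.696 3.000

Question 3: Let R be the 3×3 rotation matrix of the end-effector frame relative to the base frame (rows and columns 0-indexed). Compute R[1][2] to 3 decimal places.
0.866

End-effector z-axis (col 2 of R) = (-0.5000,0.8660,-0.0000)
R[1][2] = 0.8660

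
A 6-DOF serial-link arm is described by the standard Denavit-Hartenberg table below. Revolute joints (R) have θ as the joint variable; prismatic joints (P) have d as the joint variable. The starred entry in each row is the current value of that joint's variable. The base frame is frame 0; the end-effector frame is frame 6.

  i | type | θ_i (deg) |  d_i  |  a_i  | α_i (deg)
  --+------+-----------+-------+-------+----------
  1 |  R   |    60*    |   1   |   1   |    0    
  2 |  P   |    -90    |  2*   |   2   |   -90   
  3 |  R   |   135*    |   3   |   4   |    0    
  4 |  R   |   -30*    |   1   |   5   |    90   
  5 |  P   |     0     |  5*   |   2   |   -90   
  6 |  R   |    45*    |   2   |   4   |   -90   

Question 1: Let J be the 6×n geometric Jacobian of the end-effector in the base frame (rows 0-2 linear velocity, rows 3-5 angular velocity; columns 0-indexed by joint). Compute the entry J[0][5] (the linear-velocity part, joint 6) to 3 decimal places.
axis z_5 = (0.5000,0.8660,0.0000); lever o_n−o_5 = (-2.0000,3.4641,-2.0000)
cross product → J_v[:, 5] = (-1.7321,1.0000,3.4641)
J_ω[:, 5] = z_5
entry J[0][5] = -1.7321

-1.732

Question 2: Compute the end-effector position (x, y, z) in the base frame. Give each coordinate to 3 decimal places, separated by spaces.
2.396 6.699 -9.884

after link 1: o_1 = (0.5000, 0.8660, 1.0000)
after link 2: o_2 = (2.2321, -0.1340, 3.0000)
after link 3: o_3 = (1.2826, 3.8783, 0.1716)
after link 4: o_4 = (0.6618, 5.3914, -4.6581)
after link 5: o_5 = (4.3961, 3.2354, -7.8840)
after link 6: o_6 = (2.3961, 6.6995, -9.8840)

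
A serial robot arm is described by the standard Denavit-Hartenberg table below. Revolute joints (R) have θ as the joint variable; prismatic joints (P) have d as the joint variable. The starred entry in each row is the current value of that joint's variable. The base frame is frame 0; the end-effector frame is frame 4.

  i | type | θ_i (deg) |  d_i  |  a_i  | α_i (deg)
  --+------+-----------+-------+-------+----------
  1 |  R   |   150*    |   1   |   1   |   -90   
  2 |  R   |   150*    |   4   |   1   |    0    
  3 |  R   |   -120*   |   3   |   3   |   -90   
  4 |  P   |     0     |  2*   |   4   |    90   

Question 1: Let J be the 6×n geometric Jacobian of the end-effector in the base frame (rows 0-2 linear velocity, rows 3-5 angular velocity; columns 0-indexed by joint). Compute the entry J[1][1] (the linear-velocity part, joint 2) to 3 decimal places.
-2.866

axis z_1 = (-0.5000,-0.8660,0.0000); lever o_n−o_1 = (-7.1340,-3.9641,-5.7321)
cross product → J_v[:, 1] = (4.9641,-2.8660,-4.1962)
J_ω[:, 1] = z_1
entry J[1][1] = -2.8660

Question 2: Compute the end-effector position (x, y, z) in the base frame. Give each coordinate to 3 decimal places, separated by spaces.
-8.000 -3.464 -4.732

after link 1: o_1 = (-0.8660, 0.5000, 1.0000)
after link 2: o_2 = (-2.1160, -3.3971, 0.5000)
after link 3: o_3 = (-5.8660, -4.6962, -1.0000)
after link 4: o_4 = (-8.0000, -3.4641, -4.7321)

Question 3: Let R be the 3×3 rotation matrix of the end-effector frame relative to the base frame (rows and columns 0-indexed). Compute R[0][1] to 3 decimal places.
End-effector y-axis (col 1 of R) = (0.4330,-0.2500,-0.8660)
R[0][1] = 0.4330

0.433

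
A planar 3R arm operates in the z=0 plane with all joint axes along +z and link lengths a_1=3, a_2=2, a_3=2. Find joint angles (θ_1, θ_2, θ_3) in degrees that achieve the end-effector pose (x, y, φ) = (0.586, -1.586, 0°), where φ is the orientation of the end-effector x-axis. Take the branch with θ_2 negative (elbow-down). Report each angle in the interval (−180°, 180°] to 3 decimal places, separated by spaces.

wrist centre = target − a_3·(cos φ, sin φ) = (-1.4140, -1.5860)
cos θ_2 = (4.5148−3²−2²)/(2·3·2) = -0.7071; θ_2 = -134.9995° (elbow-down)
β = atan2(-1.5860,-1.4140) = -131.7186°; ψ = atan2(-1.4142,1.5858) = -41.7268°
θ_1 = β − ψ = -89.9918°
θ_3 = φ − θ_1 − θ_2 = -135.0087° (wrapped to (-180°,180°])

-89.992 -135.000 -135.009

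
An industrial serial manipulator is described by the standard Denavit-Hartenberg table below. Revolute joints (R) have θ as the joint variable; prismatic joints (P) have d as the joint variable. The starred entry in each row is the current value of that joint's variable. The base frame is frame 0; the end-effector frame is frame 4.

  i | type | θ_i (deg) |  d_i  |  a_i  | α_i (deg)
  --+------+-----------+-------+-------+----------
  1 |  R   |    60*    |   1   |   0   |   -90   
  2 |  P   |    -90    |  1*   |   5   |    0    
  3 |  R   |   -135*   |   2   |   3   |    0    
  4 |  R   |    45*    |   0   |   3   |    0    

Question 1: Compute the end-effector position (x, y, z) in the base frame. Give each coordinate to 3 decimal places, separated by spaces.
after link 1: o_1 = (0.0000, 0.0000, 1.0000)
after link 2: o_2 = (-0.8660, 0.5000, 6.0000)
after link 3: o_3 = (-3.6587, -0.3371, 3.8787)
after link 4: o_4 = (-5.1587, -2.9352, 3.8787)

-5.159 -2.935 3.879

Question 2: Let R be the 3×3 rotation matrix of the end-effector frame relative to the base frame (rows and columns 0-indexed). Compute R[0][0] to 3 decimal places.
-0.500

End-effector x-axis (col 0 of R) = (-0.5000,-0.8660,0.0000)
R[0][0] = -0.5000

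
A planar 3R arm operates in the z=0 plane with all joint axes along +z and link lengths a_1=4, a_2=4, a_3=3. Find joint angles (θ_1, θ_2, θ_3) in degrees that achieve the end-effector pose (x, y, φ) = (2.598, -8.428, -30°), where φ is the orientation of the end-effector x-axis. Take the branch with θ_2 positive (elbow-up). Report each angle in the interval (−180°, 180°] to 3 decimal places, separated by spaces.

-120.004 60.006 29.998

wrist centre = target − a_3·(cos φ, sin φ) = (-0.0001, -6.9280)
cos θ_2 = (47.9972−4²−4²)/(2·4·4) = 0.4999; θ_2 = 60.0058° (elbow-up)
β = atan2(-6.9280,-0.0001) = -90.0006°; ψ = atan2(3.4643,5.9996) = 30.0029°
θ_1 = β − ψ = -120.0035°
θ_3 = φ − θ_1 − θ_2 = 29.9977° (wrapped to (-180°,180°])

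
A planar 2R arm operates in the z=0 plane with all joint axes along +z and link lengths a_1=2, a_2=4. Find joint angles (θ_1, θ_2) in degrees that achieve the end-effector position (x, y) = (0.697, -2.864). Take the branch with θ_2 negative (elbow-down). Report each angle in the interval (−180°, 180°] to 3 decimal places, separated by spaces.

29.991 -134.990

cos θ_2 = (8.6883−2²−4²)/(2·2·4) = -0.7070; θ_2 = -134.9898° (elbow-down)
β = atan2(-2.8640,0.6970) = -76.3221°; ψ = atan2(-2.8289,-0.8279) = -106.3128°
θ_1 = β − ψ = 29.9908°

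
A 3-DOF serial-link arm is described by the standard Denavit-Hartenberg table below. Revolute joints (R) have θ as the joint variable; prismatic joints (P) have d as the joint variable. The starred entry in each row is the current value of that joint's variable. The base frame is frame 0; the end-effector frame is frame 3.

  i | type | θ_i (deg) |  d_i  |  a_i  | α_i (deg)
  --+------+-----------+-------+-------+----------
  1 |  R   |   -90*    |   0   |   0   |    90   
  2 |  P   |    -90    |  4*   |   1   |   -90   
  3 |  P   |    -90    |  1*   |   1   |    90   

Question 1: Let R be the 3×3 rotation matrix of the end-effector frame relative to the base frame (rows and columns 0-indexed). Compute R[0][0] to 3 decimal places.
-1.000

End-effector x-axis (col 0 of R) = (-1.0000,-0.0000,0.0000)
R[0][0] = -1.0000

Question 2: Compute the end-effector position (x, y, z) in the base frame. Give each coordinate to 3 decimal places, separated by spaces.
after link 1: o_1 = (0.0000, 0.0000, 0.0000)
after link 2: o_2 = (-4.0000, -0.0000, -1.0000)
after link 3: o_3 = (-5.0000, -1.0000, -1.0000)

-5.000 -1.000 -1.000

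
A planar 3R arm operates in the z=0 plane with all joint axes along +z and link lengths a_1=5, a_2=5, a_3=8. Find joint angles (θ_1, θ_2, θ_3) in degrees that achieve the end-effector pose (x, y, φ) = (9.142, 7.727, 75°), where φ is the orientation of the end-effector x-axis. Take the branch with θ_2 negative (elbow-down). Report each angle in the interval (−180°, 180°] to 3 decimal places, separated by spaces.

44.994 -89.994 120.000

wrist centre = target − a_3·(cos φ, sin φ) = (7.0714, -0.0004)
cos θ_2 = (50.0054−5²−5²)/(2·5·5) = 0.0001; θ_2 = -89.9938° (elbow-down)
β = atan2(-0.0004,7.0714) = -0.0033°; ψ = atan2(-5.0000,5.0005) = -44.9969°
θ_1 = β − ψ = 44.9936°
θ_3 = φ − θ_1 − θ_2 = 120.0002° (wrapped to (-180°,180°])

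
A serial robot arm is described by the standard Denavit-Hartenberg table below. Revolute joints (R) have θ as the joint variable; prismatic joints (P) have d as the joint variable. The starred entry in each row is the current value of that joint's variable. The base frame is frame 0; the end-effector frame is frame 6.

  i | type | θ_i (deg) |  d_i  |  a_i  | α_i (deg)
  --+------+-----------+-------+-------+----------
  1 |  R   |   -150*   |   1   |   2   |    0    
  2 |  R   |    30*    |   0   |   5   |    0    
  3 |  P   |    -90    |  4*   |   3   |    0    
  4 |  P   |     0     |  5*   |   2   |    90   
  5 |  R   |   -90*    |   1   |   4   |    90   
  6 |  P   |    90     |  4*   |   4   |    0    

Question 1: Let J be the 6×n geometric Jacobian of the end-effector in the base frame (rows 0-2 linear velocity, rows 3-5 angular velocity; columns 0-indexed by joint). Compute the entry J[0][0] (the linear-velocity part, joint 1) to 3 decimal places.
axis z_0 = ẑ; lever o_n−o_0 = (-2.5981,-0.5000,6.0000)
cross product → J_v[:, 0] = (0.5000,-2.5981,0.0000)
J_ω[:, 0] = z_0
entry J[0][0] = 0.5000

0.500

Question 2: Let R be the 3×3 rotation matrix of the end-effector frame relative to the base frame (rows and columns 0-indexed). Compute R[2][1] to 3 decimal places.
End-effector y-axis (col 1 of R) = (0.0000,-0.0000,1.0000)
R[2][1] = 1.0000

1.000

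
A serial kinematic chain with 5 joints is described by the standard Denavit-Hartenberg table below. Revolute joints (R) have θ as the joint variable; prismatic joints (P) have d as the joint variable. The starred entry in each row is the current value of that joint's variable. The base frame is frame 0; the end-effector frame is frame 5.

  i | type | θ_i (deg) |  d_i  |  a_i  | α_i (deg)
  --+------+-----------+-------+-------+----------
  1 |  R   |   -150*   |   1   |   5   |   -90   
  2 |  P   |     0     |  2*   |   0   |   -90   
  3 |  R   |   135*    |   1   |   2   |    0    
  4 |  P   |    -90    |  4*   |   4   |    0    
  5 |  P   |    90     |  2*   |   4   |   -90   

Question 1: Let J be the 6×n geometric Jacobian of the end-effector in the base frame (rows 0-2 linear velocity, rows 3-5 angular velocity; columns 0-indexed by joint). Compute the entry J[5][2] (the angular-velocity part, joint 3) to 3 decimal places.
-1.000

axis z_2 = (0.0000,-0.0000,-1.0000); lever o_n−o_2 = (-2.3108,6.8308,-7.0000)
cross product → J_v[:, 2] = (6.8308,2.3108,0.0000)
J_ω[:, 2] = z_2
entry J[5][2] = -1.0000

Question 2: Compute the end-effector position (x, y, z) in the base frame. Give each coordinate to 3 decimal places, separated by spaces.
after link 1: o_1 = (-4.3301, -2.5000, 1.0000)
after link 2: o_2 = (-3.3301, -4.2321, 1.0000)
after link 3: o_3 = (-2.8125, -2.3002, 0.0000)
after link 4: o_4 = (-6.6762, -1.2649, -4.0000)
after link 5: o_5 = (-5.6409, 2.5988, -6.0000)

-5.641 2.599 -6.000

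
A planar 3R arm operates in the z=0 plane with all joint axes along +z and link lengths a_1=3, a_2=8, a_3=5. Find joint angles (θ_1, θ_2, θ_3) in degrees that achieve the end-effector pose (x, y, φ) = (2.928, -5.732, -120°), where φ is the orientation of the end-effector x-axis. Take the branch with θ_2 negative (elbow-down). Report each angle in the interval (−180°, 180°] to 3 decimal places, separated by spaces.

120.008 -150.006 -90.002

wrist centre = target − a_3·(cos φ, sin φ) = (5.4280, -1.4019)
cos θ_2 = (31.4284−3²−8²)/(2·3·8) = -0.8661; θ_2 = -150.0056° (elbow-down)
β = atan2(-1.4019,5.4280) = -14.4812°; ψ = atan2(-3.9993,-3.9286) = -134.4889°
θ_1 = β − ψ = 120.0077°
θ_3 = φ − θ_1 − θ_2 = -90.0021° (wrapped to (-180°,180°])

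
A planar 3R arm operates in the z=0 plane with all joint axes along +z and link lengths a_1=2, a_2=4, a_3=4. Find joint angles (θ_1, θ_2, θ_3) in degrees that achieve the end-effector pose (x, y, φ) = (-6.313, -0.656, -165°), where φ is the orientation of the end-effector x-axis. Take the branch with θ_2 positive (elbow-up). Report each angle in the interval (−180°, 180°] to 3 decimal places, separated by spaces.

wrist centre = target − a_3·(cos φ, sin φ) = (-2.4493, 0.3793)
cos θ_2 = (6.1429−2²−4²)/(2·2·4) = -0.8661; θ_2 = 150.0049° (elbow-up)
β = atan2(0.3793,-2.4493) = 171.1976°; ψ = atan2(1.9997,-1.4643) = 126.2133°
θ_1 = β − ψ = 44.9843°
θ_3 = φ − θ_1 − θ_2 = 0.0108° (wrapped to (-180°,180°])

44.984 150.005 0.011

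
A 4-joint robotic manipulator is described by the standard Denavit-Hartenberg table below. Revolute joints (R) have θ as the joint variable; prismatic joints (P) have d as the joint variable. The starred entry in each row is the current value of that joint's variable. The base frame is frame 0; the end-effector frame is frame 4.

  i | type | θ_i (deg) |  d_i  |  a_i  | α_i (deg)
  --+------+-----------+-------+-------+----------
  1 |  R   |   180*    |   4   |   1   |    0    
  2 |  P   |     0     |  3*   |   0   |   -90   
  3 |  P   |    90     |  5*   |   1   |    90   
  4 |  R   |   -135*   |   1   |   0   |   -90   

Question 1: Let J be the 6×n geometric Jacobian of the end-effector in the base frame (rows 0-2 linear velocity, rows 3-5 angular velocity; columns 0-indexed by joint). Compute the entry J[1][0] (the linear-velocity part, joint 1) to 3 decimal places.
axis z_0 = ẑ; lever o_n−o_0 = (-2.0000,-5.0000,6.0000)
cross product → J_v[:, 0] = (5.0000,-2.0000,0.0000)
J_ω[:, 0] = z_0
entry J[1][0] = -2.0000

-2.000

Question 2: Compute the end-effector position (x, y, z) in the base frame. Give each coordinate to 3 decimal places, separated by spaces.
after link 1: o_1 = (-1.0000, 0.0000, 4.0000)
after link 2: o_2 = (-1.0000, 0.0000, 7.0000)
after link 3: o_3 = (-1.0000, -5.0000, 6.0000)
after link 4: o_4 = (-2.0000, -5.0000, 6.0000)

-2.000 -5.000 6.000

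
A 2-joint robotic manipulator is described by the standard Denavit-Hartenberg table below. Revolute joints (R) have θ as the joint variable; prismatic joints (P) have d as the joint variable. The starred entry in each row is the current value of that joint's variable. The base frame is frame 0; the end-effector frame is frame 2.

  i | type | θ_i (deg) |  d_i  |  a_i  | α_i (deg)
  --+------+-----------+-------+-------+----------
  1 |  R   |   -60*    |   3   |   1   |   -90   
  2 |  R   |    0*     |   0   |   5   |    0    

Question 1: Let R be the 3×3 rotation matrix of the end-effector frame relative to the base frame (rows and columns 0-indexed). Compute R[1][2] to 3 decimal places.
End-effector z-axis (col 2 of R) = (0.8660,0.5000,0.0000)
R[1][2] = 0.5000

0.500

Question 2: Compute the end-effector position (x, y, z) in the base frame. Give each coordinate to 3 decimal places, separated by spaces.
after link 1: o_1 = (0.5000, -0.8660, 3.0000)
after link 2: o_2 = (3.0000, -5.1962, 3.0000)

3.000 -5.196 3.000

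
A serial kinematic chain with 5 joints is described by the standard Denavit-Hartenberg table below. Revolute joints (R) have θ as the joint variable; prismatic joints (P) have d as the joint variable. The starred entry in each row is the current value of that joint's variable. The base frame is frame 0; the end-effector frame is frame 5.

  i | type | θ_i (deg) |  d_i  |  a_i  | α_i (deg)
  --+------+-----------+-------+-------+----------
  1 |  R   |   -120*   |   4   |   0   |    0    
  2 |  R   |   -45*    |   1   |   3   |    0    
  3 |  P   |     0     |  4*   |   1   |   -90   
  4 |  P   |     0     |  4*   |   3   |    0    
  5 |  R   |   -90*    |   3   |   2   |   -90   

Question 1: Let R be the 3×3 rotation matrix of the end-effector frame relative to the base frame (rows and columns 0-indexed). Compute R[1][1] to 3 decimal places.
End-effector y-axis (col 1 of R) = (-0.2588,0.9659,-0.0000)
R[1][1] = 0.9659

0.966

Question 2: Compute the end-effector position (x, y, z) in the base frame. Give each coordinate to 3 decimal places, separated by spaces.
after link 1: o_1 = (0.0000, 0.0000, 4.0000)
after link 2: o_2 = (-2.8978, -0.7765, 5.0000)
after link 3: o_3 = (-3.8637, -1.0353, 9.0000)
after link 4: o_4 = (-5.7262, -5.6754, 9.0000)
after link 5: o_5 = (-4.9497, -8.5732, 11.0000)

-4.950 -8.573 11.000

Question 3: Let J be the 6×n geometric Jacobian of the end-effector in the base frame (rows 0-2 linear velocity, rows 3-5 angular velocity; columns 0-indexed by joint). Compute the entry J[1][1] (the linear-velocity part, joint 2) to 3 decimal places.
-4.950

axis z_1 = (0.0000,0.0000,1.0000); lever o_n−o_1 = (-4.9497,-8.5732,7.0000)
cross product → J_v[:, 1] = (8.5732,-4.9497,0.0000)
J_ω[:, 1] = z_1
entry J[1][1] = -4.9497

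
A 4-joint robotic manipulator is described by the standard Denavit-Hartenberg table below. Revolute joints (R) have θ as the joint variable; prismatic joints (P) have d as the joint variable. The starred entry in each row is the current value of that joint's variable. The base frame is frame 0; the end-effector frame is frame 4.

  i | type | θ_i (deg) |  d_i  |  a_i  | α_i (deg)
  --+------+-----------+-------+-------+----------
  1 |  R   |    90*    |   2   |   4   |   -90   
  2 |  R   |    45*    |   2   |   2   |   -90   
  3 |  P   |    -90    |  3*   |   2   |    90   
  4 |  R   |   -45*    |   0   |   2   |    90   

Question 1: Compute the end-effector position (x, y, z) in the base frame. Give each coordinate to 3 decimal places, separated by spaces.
-5.414 4.293 -0.536

after link 1: o_1 = (0.0000, 4.0000, 2.0000)
after link 2: o_2 = (-2.0000, 5.4142, 0.5858)
after link 3: o_3 = (-4.0000, 3.2929, -1.5355)
after link 4: o_4 = (-5.4142, 4.2929, -0.5355)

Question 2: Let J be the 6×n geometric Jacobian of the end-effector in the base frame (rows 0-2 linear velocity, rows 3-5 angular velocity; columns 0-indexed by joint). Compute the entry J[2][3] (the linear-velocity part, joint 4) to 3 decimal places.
-1.000

axis z_3 = (-0.0000,-0.7071,0.7071); lever o_n−o_3 = (-1.4142,1.0000,1.0000)
cross product → J_v[:, 3] = (-1.4142,-1.0000,-1.0000)
J_ω[:, 3] = z_3
entry J[2][3] = -1.0000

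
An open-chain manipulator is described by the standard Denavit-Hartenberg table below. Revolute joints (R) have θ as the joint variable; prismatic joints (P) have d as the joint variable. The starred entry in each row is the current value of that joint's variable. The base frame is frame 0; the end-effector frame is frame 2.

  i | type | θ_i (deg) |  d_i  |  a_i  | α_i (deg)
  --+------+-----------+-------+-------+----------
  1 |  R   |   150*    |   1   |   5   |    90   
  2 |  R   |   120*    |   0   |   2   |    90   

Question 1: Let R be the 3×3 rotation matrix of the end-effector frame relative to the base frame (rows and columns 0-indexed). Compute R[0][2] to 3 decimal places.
End-effector z-axis (col 2 of R) = (-0.7500,0.4330,0.5000)
R[0][2] = -0.7500

-0.750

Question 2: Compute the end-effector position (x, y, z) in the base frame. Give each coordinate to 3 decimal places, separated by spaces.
-3.464 2.000 2.732

after link 1: o_1 = (-4.3301, 2.5000, 1.0000)
after link 2: o_2 = (-3.4641, 2.0000, 2.7321)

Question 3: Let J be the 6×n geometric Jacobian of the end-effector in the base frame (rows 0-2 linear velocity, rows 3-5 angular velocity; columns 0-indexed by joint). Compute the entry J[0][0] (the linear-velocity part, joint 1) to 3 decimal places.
-2.000

axis z_0 = ẑ; lever o_n−o_0 = (-3.4641,2.0000,2.7321)
cross product → J_v[:, 0] = (-2.0000,-3.4641,0.0000)
J_ω[:, 0] = z_0
entry J[0][0] = -2.0000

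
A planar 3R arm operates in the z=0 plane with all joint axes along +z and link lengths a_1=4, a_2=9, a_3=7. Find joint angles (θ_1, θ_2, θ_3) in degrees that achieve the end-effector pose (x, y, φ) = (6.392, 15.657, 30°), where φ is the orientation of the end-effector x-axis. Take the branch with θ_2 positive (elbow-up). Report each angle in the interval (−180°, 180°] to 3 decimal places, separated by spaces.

56.886 45.012 -71.897

wrist centre = target − a_3·(cos φ, sin φ) = (0.3298, 12.1570)
cos θ_2 = (147.9014−4²−9²)/(2·4·9) = 0.7070; θ_2 = 45.0115° (elbow-up)
β = atan2(12.1570,0.3298) = 88.4459°; ψ = atan2(6.3652,10.3627) = 31.5602°
θ_1 = β − ψ = 56.8857°
θ_3 = φ − θ_1 − θ_2 = -71.8973° (wrapped to (-180°,180°])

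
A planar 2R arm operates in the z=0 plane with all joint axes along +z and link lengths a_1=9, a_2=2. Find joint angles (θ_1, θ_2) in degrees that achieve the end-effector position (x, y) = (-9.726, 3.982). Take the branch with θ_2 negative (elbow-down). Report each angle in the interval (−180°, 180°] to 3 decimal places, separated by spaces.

cos θ_2 = (110.4514−9²−2²)/(2·9·2) = 0.7070; θ_2 = -45.0100° (elbow-down)
β = atan2(3.9820,-9.7260) = 157.7349°; ψ = atan2(-1.4145,10.4140) = -7.7348°
θ_1 = β − ψ = 165.4697°

165.470 -45.010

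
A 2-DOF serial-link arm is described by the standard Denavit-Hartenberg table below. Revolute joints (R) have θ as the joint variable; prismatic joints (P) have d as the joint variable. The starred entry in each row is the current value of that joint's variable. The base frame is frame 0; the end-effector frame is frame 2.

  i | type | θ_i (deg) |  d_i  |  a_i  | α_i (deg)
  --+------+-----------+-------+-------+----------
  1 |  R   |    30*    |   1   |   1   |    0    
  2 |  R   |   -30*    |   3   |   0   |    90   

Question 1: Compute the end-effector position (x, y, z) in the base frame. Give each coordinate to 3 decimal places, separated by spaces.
0.866 0.500 4.000

after link 1: o_1 = (0.8660, 0.5000, 1.0000)
after link 2: o_2 = (0.8660, 0.5000, 4.0000)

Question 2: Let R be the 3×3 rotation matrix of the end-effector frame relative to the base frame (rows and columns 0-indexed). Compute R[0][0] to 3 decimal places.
End-effector x-axis (col 0 of R) = (1.0000,0.0000,0.0000)
R[0][0] = 1.0000

1.000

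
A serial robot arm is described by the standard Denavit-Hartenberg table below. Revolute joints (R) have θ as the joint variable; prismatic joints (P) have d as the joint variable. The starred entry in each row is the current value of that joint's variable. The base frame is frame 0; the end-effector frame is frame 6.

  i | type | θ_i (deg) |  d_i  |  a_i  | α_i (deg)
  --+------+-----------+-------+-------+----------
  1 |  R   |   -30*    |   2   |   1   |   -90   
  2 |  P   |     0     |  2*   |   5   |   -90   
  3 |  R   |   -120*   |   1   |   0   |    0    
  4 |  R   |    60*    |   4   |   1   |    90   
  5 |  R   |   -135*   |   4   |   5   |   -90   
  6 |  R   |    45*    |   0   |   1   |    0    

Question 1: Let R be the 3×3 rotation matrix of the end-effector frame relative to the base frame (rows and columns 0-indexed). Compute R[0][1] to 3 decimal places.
0.787

End-effector y-axis (col 1 of R) = (0.7866,-0.3624,-0.5000)
R[0][1] = 0.7866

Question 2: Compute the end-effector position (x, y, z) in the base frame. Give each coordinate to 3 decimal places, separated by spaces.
after link 1: o_1 = (0.8660, -0.5000, 2.0000)
after link 2: o_2 = (6.1962, -1.2679, 2.0000)
after link 3: o_3 = (6.1962, -1.2679, 1.0000)
after link 4: o_4 = (7.0622, -0.7679, -3.0000)
after link 5: o_5 = (2.0003, 0.9284, 0.5355)
after link 6: o_6 = (1.9209, 0.0660, 1.0355)

1.921 0.066 1.036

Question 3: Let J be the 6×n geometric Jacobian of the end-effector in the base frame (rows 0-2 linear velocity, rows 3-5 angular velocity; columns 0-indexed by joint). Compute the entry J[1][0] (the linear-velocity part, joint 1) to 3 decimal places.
axis z_0 = ẑ; lever o_n−o_0 = (1.9209,0.0660,1.0355)
cross product → J_v[:, 0] = (-0.0660,1.9209,0.0000)
J_ω[:, 0] = z_0
entry J[1][0] = 1.9209

1.921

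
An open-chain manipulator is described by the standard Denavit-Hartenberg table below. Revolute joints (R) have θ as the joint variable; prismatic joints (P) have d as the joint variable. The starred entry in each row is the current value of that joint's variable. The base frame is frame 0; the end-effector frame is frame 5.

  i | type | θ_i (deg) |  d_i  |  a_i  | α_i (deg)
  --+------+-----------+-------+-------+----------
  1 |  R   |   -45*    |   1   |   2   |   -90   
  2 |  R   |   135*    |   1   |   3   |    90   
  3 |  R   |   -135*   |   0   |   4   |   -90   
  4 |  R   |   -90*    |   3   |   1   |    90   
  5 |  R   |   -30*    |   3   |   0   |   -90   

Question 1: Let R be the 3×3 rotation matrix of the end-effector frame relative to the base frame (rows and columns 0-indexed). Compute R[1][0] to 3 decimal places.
End-effector x-axis (col 0 of R) = (0.8598,-0.3598,-0.3624)
R[1][0] = -0.3598

-0.360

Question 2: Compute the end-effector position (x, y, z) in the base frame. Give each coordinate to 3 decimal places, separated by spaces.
after link 1: o_1 = (1.4142, -1.4142, 1.0000)
after link 2: o_2 = (0.6213, 0.7929, -1.1213)
after link 3: o_3 = (0.0355, -2.6213, 0.8787)
after link 4: o_4 = (-2.0251, -3.5607, -1.3284)
after link 5: o_5 = (-1.5858, -1.0000, -2.8284)

-1.586 -1.000 -2.828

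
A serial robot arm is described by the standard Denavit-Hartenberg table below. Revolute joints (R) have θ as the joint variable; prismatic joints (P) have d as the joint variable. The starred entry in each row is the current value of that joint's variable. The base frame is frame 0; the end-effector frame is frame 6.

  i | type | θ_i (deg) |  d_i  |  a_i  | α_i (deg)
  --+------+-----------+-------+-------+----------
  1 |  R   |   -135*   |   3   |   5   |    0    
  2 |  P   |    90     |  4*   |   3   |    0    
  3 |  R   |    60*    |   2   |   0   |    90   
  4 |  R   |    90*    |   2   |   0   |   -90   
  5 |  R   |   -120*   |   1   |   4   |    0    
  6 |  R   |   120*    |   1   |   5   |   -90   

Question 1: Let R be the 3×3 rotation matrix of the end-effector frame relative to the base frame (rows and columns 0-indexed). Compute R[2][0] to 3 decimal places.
End-effector x-axis (col 0 of R) = (0.0000,0.0000,1.0000)
R[2][0] = 1.0000

1.000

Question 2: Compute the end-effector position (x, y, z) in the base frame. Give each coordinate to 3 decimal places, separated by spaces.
after link 1: o_1 = (-3.5355, -3.5355, 3.0000)
after link 2: o_2 = (-1.4142, -5.6569, 7.0000)
after link 3: o_3 = (-1.4142, -5.6569, 9.0000)
after link 4: o_4 = (-0.8966, -7.5887, 9.0000)
after link 5: o_5 = (-0.9659, -11.1936, 7.0000)
after link 6: o_6 = (-1.9319, -11.4524, 12.0000)

-1.932 -11.452 12.000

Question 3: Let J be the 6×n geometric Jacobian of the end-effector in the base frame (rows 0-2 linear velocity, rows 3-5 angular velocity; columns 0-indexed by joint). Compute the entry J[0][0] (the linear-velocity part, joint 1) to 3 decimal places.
axis z_0 = ẑ; lever o_n−o_0 = (-1.9319,-11.4524,12.0000)
cross product → J_v[:, 0] = (11.4524,-1.9319,0.0000)
J_ω[:, 0] = z_0
entry J[0][0] = 11.4524

11.452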